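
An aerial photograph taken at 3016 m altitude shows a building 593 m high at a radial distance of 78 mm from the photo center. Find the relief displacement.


d = h * r / H = 593 * 78 / 3016 = 15.34 mm

15.34 mm


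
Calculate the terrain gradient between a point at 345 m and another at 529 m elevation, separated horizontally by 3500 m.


gradient = (529 - 345) / 3500 = 184 / 3500 = 0.0526

0.0526


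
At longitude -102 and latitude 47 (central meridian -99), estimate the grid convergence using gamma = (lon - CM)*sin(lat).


gamma = (-102 - -99) * sin(47) = -3 * 0.731354 = -2.194 degrees

-2.194 degrees


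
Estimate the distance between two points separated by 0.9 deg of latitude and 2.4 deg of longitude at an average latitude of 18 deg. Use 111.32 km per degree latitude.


dlat_km = 0.9 * 111.32 = 100.188
dlon_km = 2.4 * 111.32 * cos(18) ≈ 254.092
dist = sqrt(100.188^2 + 254.092^2) ≈ 273.1 km

273.1 km


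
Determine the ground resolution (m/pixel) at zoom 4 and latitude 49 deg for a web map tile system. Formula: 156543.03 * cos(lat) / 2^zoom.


res = 156543.03 * cos(49) / 2^4 = 156543.03 * 0.65605903 / 16 = 6418.84 m/pixel

6418.84 m/pixel


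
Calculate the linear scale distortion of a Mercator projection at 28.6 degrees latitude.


SF = 1 / cos(28.6) = 1 / 0.877983 = 1.139

1.139


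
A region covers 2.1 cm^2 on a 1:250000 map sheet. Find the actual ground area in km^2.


ground_area = 2.1 * (250000/100)^2 = 13125000.0 m^2 = 13.125 km^2

13.125 km^2


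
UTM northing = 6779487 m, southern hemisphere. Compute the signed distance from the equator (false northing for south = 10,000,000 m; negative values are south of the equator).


For southern: actual = 6779487 - 10000000 = -3220513 m

-3220513 m


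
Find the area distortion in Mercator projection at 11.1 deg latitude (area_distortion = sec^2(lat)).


area_distortion = 1/cos^2(11.1) = 1.038

1.038


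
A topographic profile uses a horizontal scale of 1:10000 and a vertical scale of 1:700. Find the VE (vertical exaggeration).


VE = horizontal_scale / vertical_scale = 10000 / 700 ≈ 14.3

14.3x


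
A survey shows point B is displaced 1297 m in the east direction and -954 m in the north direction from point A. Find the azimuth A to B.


az = atan2(1297, -954) = 126.3 deg
adjusted to 0-360: 126.3 degrees

126.3 degrees


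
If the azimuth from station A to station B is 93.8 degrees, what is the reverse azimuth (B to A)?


back azimuth = (93.8 + 180) mod 360 = 273.8 degrees

273.8 degrees


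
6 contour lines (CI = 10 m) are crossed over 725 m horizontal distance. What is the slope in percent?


elevation change = 6 * 10 = 60 m
slope = 60 / 725 * 100 = 8.3%

8.3%


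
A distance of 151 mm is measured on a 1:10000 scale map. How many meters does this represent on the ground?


ground = 151 mm * 10000 / 1000 = 1510.0 m

1510.0 m


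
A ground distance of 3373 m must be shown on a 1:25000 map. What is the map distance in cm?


map_cm = 3373 * 100 / 25000 = 13.492 cm ≈ 13.49 cm

13.49 cm


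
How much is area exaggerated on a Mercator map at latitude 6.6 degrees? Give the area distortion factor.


area_distortion = 1/cos^2(6.6) = 1.013

1.013


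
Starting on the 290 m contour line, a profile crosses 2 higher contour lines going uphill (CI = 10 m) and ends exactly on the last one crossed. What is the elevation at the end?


elevation = 290 + 2 * 10 = 310 m

310 m


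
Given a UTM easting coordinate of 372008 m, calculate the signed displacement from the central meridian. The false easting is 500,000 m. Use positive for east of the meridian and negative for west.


displacement = 372008 - 500000 = -127992 m

-127992 m


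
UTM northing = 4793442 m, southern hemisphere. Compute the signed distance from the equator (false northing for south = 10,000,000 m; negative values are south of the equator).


For southern: actual = 4793442 - 10000000 = -5206558 m

-5206558 m


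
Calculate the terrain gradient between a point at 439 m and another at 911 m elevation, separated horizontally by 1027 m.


gradient = (911 - 439) / 1027 = 472 / 1027 = 0.4596

0.4596


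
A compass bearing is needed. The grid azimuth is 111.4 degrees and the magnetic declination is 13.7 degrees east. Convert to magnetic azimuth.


magnetic azimuth = grid azimuth - declination (east +ve)
mag_az = 111.4 - 13.7 = 97.7 degrees

97.7 degrees


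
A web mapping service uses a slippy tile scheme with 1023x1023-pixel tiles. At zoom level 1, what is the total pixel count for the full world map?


tiles per axis = 2^1 = 2
total tiles = 2^2 = 4
pixels per axis = 2 * 1023 = 2046
total pixels = 2046^2 = 4186116

4186116 pixels


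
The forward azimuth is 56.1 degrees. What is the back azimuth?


back azimuth = (56.1 + 180) mod 360 = 236.1 degrees

236.1 degrees


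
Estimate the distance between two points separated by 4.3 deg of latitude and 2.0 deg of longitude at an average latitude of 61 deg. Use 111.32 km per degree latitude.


dlat_km = 4.3 * 111.32 = 478.676
dlon_km = 2.0 * 111.32 * cos(61) ≈ 107.938
dist = sqrt(478.676^2 + 107.938^2) ≈ 490.7 km

490.7 km


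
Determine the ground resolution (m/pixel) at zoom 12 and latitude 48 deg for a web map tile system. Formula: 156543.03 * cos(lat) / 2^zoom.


res = 156543.03 * cos(48) / 2^12 = 156543.03 * 0.66913061 / 4096 = 25.57 m/pixel

25.57 m/pixel


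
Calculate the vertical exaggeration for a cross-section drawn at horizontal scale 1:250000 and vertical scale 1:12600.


VE = horizontal_scale / vertical_scale = 250000 / 12600 ≈ 19.8

19.8x


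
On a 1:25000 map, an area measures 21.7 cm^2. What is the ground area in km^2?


ground_area = 21.7 * (25000/100)^2 = 1356250.0 m^2 = 1.35625 km^2 ≈ 1.356 km^2

1.356 km^2


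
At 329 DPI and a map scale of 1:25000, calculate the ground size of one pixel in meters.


pixel_cm = 2.54 / 329 ≈ 0.00772 cm
ground = pixel_cm * 25000 / 100 = 2.54 * 25000 / (329 * 100) = 63500 / 32900 ≈ 1.93 m

1.93 m


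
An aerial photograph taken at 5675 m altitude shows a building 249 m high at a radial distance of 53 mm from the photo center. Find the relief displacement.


d = h * r / H = 249 * 53 / 5675 = 2.33 mm

2.33 mm


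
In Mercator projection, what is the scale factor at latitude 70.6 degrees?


SF = 1 / cos(70.6) = 1 / 0.332161 = 3.011

3.011


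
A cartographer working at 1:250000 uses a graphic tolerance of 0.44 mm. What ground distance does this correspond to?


ground = 0.44 mm * 250000 / 1000 = 110.0 m

110.0 m


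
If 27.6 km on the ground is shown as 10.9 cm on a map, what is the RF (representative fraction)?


ground = 27.6 km = 2760000 cm; RF denominator = ground / map = 2760000 / 10.9 ≈ 253211; RF = 1:253211

1:253211


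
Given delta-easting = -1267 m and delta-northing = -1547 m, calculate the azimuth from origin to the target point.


az = atan2(-1267, -1547) = -140.7 deg
adjusted to 0-360: 219.3 degrees

219.3 degrees


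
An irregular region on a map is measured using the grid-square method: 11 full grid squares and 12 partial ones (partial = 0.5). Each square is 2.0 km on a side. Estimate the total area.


effective squares = 11 + 12 * 0.5 = 17.0
area = 17.0 * 4.0 = 68.0 km^2

68.0 km^2


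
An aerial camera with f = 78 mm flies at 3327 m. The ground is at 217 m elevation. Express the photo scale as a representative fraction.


scale = f / (H - h) = 78 mm / 3110 m = 78 / 3110000 = 1:39872

1:39872


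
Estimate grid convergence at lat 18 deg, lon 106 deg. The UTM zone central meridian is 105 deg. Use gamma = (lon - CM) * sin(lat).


gamma = (106 - 105) * sin(18) = 1 * 0.309017 = 0.309 degrees

0.309 degrees


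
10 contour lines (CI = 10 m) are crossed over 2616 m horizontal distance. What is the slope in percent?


elevation change = 10 * 10 = 100 m
slope = 100 / 2616 * 100 = 3.8%

3.8%


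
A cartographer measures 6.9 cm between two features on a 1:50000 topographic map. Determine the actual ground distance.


ground = 6.9 cm * 50000 / 100 = 3450.0 m = 3.45 km

3.45 km


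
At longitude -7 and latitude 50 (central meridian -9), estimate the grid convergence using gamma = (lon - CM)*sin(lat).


gamma = (-7 - -9) * sin(50) = 2 * 0.766044 = 1.532 degrees

1.532 degrees


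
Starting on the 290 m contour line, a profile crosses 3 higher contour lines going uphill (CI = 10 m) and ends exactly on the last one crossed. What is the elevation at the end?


elevation = 290 + 3 * 10 = 320 m

320 m


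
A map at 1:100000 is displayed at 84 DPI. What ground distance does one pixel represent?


pixel_cm = 2.54 / 84 ≈ 0.030238 cm
ground = pixel_cm * 100000 / 100 = 2.54 * 100000 / (84 * 100) = 254000 / 8400 ≈ 30.24 m

30.24 m


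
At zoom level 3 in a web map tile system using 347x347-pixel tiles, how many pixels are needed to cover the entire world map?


tiles per axis = 2^3 = 8
total tiles = 8^2 = 64
pixels per axis = 8 * 347 = 2776
total pixels = 2776^2 = 7706176

7706176 pixels


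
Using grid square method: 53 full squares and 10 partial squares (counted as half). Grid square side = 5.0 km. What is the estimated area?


effective squares = 53 + 10 * 0.5 = 58.0
area = 58.0 * 25.0 = 1450.0 km^2

1450.0 km^2


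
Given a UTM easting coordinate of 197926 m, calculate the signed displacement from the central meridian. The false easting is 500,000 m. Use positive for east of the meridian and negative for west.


displacement = 197926 - 500000 = -302074 m

-302074 m


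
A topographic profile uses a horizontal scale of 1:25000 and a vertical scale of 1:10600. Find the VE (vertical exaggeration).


VE = horizontal_scale / vertical_scale = 25000 / 10600 ≈ 2.4

2.4x


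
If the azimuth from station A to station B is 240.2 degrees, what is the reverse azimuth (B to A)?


back azimuth = (240.2 + 180) mod 360 = 60.2 degrees

60.2 degrees


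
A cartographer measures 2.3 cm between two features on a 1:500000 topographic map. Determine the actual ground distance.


ground = 2.3 cm * 500000 / 100 = 11500.0 m = 11.5 km

11.5 km


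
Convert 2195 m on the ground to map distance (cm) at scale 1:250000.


map_cm = 2195 * 100 / 250000 = 0.878 cm ≈ 0.88 cm

0.88 cm


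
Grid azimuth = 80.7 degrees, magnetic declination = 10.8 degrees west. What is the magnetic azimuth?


magnetic azimuth = grid azimuth - declination (east +ve)
mag_az = 80.7 - -10.8 = 91.5 degrees

91.5 degrees


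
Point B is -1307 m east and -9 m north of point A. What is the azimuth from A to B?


az = atan2(-1307, -9) = -90.4 deg
adjusted to 0-360: 269.6 degrees

269.6 degrees


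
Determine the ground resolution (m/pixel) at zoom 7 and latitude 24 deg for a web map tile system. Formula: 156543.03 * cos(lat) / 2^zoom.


res = 156543.03 * cos(24) / 2^7 = 156543.03 * 0.91354546 / 128 = 1117.26 m/pixel

1117.26 m/pixel


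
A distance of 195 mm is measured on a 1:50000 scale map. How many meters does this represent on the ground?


ground = 195 mm * 50000 / 1000 = 9750.0 m

9750.0 m


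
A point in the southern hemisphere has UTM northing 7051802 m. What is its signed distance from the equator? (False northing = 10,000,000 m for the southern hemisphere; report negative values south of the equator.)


For southern: actual = 7051802 - 10000000 = -2948198 m

-2948198 m


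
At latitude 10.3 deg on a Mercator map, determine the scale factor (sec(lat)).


SF = 1 / cos(10.3) = 1 / 0.983885 = 1.016

1.016


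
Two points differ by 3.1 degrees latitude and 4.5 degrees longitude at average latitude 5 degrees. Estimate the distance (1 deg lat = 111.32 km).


dlat_km = 3.1 * 111.32 = 345.092
dlon_km = 4.5 * 111.32 * cos(5) ≈ 499.034
dist = sqrt(345.092^2 + 499.034^2) ≈ 606.7 km

606.7 km


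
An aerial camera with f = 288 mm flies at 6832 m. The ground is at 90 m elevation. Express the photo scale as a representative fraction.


scale = f / (H - h) = 288 mm / 6742 m = 288 / 6742000 = 1:23410

1:23410


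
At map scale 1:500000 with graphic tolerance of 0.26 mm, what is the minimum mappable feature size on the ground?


ground = 0.26 mm * 500000 / 1000 = 130.0 m

130.0 m


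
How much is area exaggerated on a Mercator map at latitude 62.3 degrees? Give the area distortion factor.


area_distortion = 1/cos^2(62.3) = 4.628

4.628


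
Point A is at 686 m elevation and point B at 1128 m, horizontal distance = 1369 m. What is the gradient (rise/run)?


gradient = (1128 - 686) / 1369 = 442 / 1369 = 0.3229

0.3229


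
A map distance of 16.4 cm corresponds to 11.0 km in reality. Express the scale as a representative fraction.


ground = 11.0 km = 1100000 cm; RF denominator = ground / map = 1100000 / 16.4 ≈ 67073; RF = 1:67073

1:67073


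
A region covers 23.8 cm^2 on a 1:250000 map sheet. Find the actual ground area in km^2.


ground_area = 23.8 * (250000/100)^2 = 148750000.0 m^2 = 148.75 km^2

148.75 km^2


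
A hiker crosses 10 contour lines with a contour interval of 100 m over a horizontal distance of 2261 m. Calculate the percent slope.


elevation change = 10 * 100 = 1000 m
slope = 1000 / 2261 * 100 = 44.2%

44.2%


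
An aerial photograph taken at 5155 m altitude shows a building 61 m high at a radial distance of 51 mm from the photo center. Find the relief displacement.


d = h * r / H = 61 * 51 / 5155 = 0.6 mm

0.6 mm


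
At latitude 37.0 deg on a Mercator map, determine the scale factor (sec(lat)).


SF = 1 / cos(37.0) = 1 / 0.798636 = 1.252

1.252


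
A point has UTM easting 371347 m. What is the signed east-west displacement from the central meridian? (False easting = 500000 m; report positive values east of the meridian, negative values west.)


displacement = 371347 - 500000 = -128653 m

-128653 m


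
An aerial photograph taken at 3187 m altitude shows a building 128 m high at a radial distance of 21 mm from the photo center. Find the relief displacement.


d = h * r / H = 128 * 21 / 3187 = 0.84 mm

0.84 mm


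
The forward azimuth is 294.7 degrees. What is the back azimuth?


back azimuth = (294.7 + 180) mod 360 = 114.7 degrees

114.7 degrees


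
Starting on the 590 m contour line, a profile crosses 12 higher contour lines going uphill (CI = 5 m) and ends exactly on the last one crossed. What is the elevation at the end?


elevation = 590 + 12 * 5 = 650 m

650 m


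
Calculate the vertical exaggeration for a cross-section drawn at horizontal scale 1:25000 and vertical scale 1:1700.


VE = horizontal_scale / vertical_scale = 25000 / 1700 ≈ 14.7

14.7x


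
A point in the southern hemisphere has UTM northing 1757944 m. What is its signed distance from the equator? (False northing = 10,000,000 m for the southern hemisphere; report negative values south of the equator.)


For southern: actual = 1757944 - 10000000 = -8242056 m

-8242056 m


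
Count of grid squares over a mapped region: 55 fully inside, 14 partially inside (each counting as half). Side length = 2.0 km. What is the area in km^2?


effective squares = 55 + 14 * 0.5 = 62.0
area = 62.0 * 4.0 = 248.0 km^2

248.0 km^2


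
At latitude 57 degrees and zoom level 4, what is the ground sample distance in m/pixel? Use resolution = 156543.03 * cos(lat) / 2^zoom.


res = 156543.03 * cos(57) / 2^4 = 156543.03 * 0.54463904 / 16 = 5328.72 m/pixel

5328.72 m/pixel


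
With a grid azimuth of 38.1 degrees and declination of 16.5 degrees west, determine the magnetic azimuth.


magnetic azimuth = grid azimuth - declination (east +ve)
mag_az = 38.1 - -16.5 = 54.6 degrees

54.6 degrees


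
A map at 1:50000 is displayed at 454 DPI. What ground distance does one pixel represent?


pixel_cm = 2.54 / 454 ≈ 0.005595 cm
ground = pixel_cm * 50000 / 100 = 2.54 * 50000 / (454 * 100) = 127000 / 45400 ≈ 2.8 m

2.8 m


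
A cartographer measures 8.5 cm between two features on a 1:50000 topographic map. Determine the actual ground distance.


ground = 8.5 cm * 50000 / 100 = 4250.0 m = 4.25 km

4.25 km


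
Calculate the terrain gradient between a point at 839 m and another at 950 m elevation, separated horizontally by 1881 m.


gradient = (950 - 839) / 1881 = 111 / 1881 = 0.059

0.059


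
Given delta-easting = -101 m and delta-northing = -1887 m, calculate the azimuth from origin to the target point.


az = atan2(-101, -1887) = -176.9 deg
adjusted to 0-360: 183.1 degrees

183.1 degrees


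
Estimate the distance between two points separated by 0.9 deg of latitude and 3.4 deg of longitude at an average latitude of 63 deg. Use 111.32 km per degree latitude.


dlat_km = 0.9 * 111.32 = 100.188
dlon_km = 3.4 * 111.32 * cos(63) ≈ 171.83
dist = sqrt(100.188^2 + 171.83^2) ≈ 198.9 km

198.9 km


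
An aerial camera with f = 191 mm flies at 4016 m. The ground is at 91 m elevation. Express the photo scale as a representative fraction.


scale = f / (H - h) = 191 mm / 3925 m = 191 / 3925000 = 1:20550

1:20550


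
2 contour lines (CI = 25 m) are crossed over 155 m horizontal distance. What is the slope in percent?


elevation change = 2 * 25 = 50 m
slope = 50 / 155 * 100 = 32.3%

32.3%


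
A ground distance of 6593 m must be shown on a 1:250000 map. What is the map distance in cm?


map_cm = 6593 * 100 / 250000 = 2.6372 cm ≈ 2.64 cm

2.64 cm


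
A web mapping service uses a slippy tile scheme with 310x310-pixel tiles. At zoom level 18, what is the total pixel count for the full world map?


tiles per axis = 2^18 = 262144
total tiles = 262144^2 = 68719476736
pixels per axis = 262144 * 310 = 81264640
total pixels = 81264640^2 = 6603941714329600

6603941714329600 pixels


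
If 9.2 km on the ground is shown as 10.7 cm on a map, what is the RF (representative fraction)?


ground = 9.2 km = 920000 cm; RF denominator = ground / map = 920000 / 10.7 ≈ 85981; RF = 1:85981

1:85981


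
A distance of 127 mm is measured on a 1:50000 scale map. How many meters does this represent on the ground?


ground = 127 mm * 50000 / 1000 = 6350.0 m

6350.0 m


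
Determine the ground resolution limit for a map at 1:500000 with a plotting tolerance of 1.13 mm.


ground = 1.13 mm * 500000 / 1000 = 565.0 m

565.0 m


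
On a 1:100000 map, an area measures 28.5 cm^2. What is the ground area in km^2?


ground_area = 28.5 * (100000/100)^2 = 28500000.0 m^2 = 28.5 km^2

28.5 km^2


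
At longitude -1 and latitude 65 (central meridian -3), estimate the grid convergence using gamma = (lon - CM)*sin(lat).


gamma = (-1 - -3) * sin(65) = 2 * 0.906308 = 1.813 degrees

1.813 degrees


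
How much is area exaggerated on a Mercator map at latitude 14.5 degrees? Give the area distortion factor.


area_distortion = 1/cos^2(14.5) = 1.067

1.067


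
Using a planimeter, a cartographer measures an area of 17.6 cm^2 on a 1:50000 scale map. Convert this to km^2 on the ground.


ground_area = 17.6 * (50000/100)^2 = 4400000.0 m^2 = 4.4 km^2

4.4 km^2


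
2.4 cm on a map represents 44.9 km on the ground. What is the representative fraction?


ground = 44.9 km = 4490000 cm; RF denominator = ground / map = 4490000 / 2.4 ≈ 1870833; RF = 1:1870833

1:1870833


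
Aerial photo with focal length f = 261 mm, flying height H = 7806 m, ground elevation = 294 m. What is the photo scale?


scale = f / (H - h) = 261 mm / 7512 m = 261 / 7512000 = 1:28782

1:28782


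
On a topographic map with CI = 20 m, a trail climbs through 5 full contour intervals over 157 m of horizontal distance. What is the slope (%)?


elevation change = 5 * 20 = 100 m
slope = 100 / 157 * 100 = 63.7%

63.7%


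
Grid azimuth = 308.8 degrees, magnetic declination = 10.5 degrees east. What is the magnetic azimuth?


magnetic azimuth = grid azimuth - declination (east +ve)
mag_az = 308.8 - 10.5 = 298.3 degrees

298.3 degrees


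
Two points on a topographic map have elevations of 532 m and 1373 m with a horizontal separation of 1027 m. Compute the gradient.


gradient = (1373 - 532) / 1027 = 841 / 1027 = 0.8189

0.8189


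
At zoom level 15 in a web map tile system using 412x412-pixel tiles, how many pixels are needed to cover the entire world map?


tiles per axis = 2^15 = 32768
total tiles = 32768^2 = 1073741824
pixels per axis = 32768 * 412 = 13500416
total pixels = 13500416^2 = 182261232173056

182261232173056 pixels


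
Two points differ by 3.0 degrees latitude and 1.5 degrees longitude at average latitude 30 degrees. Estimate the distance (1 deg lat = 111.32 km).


dlat_km = 3.0 * 111.32 = 333.96
dlon_km = 1.5 * 111.32 * cos(30) ≈ 144.609
dist = sqrt(333.96^2 + 144.609^2) ≈ 363.9 km

363.9 km


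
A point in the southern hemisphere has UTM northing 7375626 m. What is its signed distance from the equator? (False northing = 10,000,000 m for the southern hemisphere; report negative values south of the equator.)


For southern: actual = 7375626 - 10000000 = -2624374 m

-2624374 m


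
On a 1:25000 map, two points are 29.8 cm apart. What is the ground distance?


ground = 29.8 cm * 25000 / 100 = 7450.0 m = 7.45 km

7.45 km


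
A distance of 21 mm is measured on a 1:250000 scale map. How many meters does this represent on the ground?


ground = 21 mm * 250000 / 1000 = 5250.0 m

5250.0 m


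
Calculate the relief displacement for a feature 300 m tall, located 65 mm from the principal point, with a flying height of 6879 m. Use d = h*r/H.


d = h * r / H = 300 * 65 / 6879 = 2.83 mm

2.83 mm


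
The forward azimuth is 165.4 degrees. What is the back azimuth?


back azimuth = (165.4 + 180) mod 360 = 345.4 degrees

345.4 degrees


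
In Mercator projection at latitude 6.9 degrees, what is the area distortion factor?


area_distortion = 1/cos^2(6.9) = 1.015

1.015


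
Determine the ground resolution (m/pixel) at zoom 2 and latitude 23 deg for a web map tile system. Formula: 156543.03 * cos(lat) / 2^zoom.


res = 156543.03 * cos(23) / 2^2 = 156543.03 * 0.92050485 / 4 = 36024.65 m/pixel

36024.65 m/pixel


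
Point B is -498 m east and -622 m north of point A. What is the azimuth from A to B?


az = atan2(-498, -622) = -141.3 deg
adjusted to 0-360: 218.7 degrees

218.7 degrees


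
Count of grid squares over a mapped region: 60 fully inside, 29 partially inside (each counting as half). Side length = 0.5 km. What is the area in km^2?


effective squares = 60 + 29 * 0.5 = 74.5
area = 74.5 * 0.25 = 18.625 km^2

18.625 km^2


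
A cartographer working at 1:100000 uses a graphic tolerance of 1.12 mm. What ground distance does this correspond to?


ground = 1.12 mm * 100000 / 1000 = 112.0 m

112.0 m


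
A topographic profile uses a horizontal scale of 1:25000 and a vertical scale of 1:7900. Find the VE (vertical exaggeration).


VE = horizontal_scale / vertical_scale = 25000 / 7900 ≈ 3.2

3.2x


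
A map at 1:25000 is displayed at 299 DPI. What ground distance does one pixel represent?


pixel_cm = 2.54 / 299 ≈ 0.008495 cm
ground = pixel_cm * 25000 / 100 = 2.54 * 25000 / (299 * 100) = 63500 / 29900 ≈ 2.12 m

2.12 m


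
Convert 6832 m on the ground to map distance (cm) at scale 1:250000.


map_cm = 6832 * 100 / 250000 = 2.7328 cm ≈ 2.73 cm

2.73 cm


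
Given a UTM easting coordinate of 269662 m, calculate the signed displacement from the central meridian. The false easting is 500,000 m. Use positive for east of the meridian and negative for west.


displacement = 269662 - 500000 = -230338 m

-230338 m


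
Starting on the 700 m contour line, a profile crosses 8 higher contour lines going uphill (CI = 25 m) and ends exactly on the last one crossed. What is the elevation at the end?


elevation = 700 + 8 * 25 = 900 m

900 m


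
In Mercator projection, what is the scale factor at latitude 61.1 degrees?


SF = 1 / cos(61.1) = 1 / 0.483282 = 2.069

2.069


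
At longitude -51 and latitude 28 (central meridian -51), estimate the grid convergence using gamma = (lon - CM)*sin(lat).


gamma = (-51 - -51) * sin(28) = 0 * 0.469472 = 0.0 degrees

0.0 degrees


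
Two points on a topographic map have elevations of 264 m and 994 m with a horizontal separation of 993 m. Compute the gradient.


gradient = (994 - 264) / 993 = 730 / 993 = 0.7351

0.7351


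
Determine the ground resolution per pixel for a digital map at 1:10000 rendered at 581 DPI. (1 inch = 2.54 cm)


pixel_cm = 2.54 / 581 ≈ 0.004372 cm
ground = pixel_cm * 10000 / 100 = 2.54 * 10000 / (581 * 100) = 25400 / 58100 ≈ 0.44 m

0.44 m


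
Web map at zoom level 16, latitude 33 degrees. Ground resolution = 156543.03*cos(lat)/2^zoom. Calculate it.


res = 156543.03 * cos(33) / 2^16 = 156543.03 * 0.83867057 / 65536 = 2.0 m/pixel

2.0 m/pixel


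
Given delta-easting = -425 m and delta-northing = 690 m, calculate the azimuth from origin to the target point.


az = atan2(-425, 690) = -31.6 deg
adjusted to 0-360: 328.4 degrees

328.4 degrees


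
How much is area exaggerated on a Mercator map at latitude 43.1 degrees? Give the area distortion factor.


area_distortion = 1/cos^2(43.1) = 1.876

1.876


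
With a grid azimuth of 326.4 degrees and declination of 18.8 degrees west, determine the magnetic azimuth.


magnetic azimuth = grid azimuth - declination (east +ve)
mag_az = 326.4 - -18.8 = 345.2 degrees

345.2 degrees


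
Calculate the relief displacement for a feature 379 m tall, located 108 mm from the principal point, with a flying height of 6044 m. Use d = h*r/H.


d = h * r / H = 379 * 108 / 6044 = 6.77 mm

6.77 mm


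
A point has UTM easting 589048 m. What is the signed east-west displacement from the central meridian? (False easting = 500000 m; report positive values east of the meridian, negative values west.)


displacement = 589048 - 500000 = 89048 m

89048 m


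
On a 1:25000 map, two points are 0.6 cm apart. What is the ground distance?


ground = 0.6 cm * 25000 / 100 = 150.0 m

150.0 m


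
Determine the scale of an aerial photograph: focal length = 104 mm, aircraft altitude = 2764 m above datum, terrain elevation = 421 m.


scale = f / (H - h) = 104 mm / 2343 m = 104 / 2343000 = 1:22529

1:22529


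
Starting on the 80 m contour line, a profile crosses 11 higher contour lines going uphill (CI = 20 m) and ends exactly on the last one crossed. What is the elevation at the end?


elevation = 80 + 11 * 20 = 300 m

300 m


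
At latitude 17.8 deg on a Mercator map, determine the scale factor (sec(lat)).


SF = 1 / cos(17.8) = 1 / 0.952129 = 1.05

1.05


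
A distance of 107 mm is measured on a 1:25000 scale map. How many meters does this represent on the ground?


ground = 107 mm * 25000 / 1000 = 2675.0 m

2675.0 m


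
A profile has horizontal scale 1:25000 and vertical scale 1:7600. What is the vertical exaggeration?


VE = horizontal_scale / vertical_scale = 25000 / 7600 ≈ 3.3

3.3x


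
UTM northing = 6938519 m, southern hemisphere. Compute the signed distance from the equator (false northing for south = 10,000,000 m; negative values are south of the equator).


For southern: actual = 6938519 - 10000000 = -3061481 m

-3061481 m


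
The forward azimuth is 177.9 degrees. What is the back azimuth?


back azimuth = (177.9 + 180) mod 360 = 357.9 degrees

357.9 degrees


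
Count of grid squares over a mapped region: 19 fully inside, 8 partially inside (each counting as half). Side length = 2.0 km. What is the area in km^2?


effective squares = 19 + 8 * 0.5 = 23.0
area = 23.0 * 4.0 = 92.0 km^2

92.0 km^2


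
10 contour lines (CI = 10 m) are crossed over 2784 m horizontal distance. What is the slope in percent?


elevation change = 10 * 10 = 100 m
slope = 100 / 2784 * 100 = 3.6%

3.6%


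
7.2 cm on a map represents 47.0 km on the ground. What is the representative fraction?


ground = 47.0 km = 4700000 cm; RF denominator = ground / map = 4700000 / 7.2 ≈ 652778; RF = 1:652778

1:652778


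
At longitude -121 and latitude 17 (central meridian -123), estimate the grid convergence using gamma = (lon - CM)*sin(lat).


gamma = (-121 - -123) * sin(17) = 2 * 0.292372 = 0.585 degrees

0.585 degrees


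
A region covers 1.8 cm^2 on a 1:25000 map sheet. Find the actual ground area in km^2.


ground_area = 1.8 * (25000/100)^2 = 112500.0 m^2 = 0.1125 km^2 ≈ 0.113 km^2

0.113 km^2


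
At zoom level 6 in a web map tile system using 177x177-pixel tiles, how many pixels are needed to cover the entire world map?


tiles per axis = 2^6 = 64
total tiles = 64^2 = 4096
pixels per axis = 64 * 177 = 11328
total pixels = 11328^2 = 128323584

128323584 pixels


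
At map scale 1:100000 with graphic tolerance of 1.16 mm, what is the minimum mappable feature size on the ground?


ground = 1.16 mm * 100000 / 1000 = 116.0 m

116.0 m


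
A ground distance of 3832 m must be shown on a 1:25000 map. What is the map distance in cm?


map_cm = 3832 * 100 / 25000 = 15.328 cm ≈ 15.33 cm

15.33 cm


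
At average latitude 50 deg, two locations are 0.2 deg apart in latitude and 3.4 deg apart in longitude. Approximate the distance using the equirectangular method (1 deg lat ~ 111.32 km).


dlat_km = 0.2 * 111.32 = 22.264
dlon_km = 3.4 * 111.32 * cos(50) ≈ 243.287
dist = sqrt(22.264^2 + 243.287^2) ≈ 244.3 km

244.3 km


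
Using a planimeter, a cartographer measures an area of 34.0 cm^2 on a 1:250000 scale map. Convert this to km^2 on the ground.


ground_area = 34.0 * (250000/100)^2 = 212500000.0 m^2 = 212.5 km^2

212.5 km^2


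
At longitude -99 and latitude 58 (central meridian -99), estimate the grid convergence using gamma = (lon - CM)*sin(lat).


gamma = (-99 - -99) * sin(58) = 0 * 0.848048 = 0.0 degrees

0.0 degrees


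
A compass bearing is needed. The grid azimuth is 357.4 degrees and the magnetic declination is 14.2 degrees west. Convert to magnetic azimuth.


magnetic azimuth = grid azimuth - declination (east +ve)
mag_az = 357.4 - -14.2 = 11.6 degrees

11.6 degrees


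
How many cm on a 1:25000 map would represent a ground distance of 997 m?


map_cm = 997 * 100 / 25000 = 3.988 cm ≈ 3.99 cm

3.99 cm


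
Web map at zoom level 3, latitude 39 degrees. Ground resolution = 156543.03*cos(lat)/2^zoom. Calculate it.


res = 156543.03 * cos(39) / 2^3 = 156543.03 * 0.77714596 / 8 = 15207.1 m/pixel

15207.1 m/pixel


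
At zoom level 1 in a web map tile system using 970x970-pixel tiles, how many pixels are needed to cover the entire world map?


tiles per axis = 2^1 = 2
total tiles = 2^2 = 4
pixels per axis = 2 * 970 = 1940
total pixels = 1940^2 = 3763600

3763600 pixels


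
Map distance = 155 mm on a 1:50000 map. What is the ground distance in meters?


ground = 155 mm * 50000 / 1000 = 7750.0 m

7750.0 m


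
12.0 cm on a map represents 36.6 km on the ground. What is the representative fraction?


ground = 36.6 km = 3660000 cm; RF denominator = ground / map = 3660000 / 12.0 = 305000; RF = 1:305000

1:305000


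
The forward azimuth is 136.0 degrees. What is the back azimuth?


back azimuth = (136.0 + 180) mod 360 = 316.0 degrees

316.0 degrees


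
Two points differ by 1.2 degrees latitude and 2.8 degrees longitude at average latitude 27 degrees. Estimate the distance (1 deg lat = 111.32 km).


dlat_km = 1.2 * 111.32 = 133.584
dlon_km = 2.8 * 111.32 * cos(27) ≈ 277.723
dist = sqrt(133.584^2 + 277.723^2) ≈ 308.2 km

308.2 km


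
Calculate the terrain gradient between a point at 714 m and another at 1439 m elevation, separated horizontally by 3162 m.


gradient = (1439 - 714) / 3162 = 725 / 3162 = 0.2293

0.2293


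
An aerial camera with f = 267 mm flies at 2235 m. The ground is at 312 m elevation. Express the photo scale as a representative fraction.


scale = f / (H - h) = 267 mm / 1923 m = 267 / 1923000 = 1:7202

1:7202


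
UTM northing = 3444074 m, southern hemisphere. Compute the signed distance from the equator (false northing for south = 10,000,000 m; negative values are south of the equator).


For southern: actual = 3444074 - 10000000 = -6555926 m

-6555926 m


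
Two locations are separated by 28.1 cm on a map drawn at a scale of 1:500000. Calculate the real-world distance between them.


ground = 28.1 cm * 500000 / 100 = 140500.0 m = 140.5 km

140.5 km


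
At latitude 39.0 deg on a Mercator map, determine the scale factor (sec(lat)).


SF = 1 / cos(39.0) = 1 / 0.777146 = 1.287

1.287


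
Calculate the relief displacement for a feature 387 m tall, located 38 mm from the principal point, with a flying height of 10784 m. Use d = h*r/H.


d = h * r / H = 387 * 38 / 10784 = 1.36 mm

1.36 mm


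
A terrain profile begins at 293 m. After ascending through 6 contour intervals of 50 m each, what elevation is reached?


elevation = 293 + 6 * 50 = 593 m

593 m


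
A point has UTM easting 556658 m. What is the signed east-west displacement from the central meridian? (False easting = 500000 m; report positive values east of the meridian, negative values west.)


displacement = 556658 - 500000 = 56658 m

56658 m


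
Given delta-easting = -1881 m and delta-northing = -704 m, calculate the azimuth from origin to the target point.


az = atan2(-1881, -704) = -110.5 deg
adjusted to 0-360: 249.5 degrees

249.5 degrees


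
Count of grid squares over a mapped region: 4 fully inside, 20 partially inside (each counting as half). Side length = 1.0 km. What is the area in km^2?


effective squares = 4 + 20 * 0.5 = 14.0
area = 14.0 * 1.0 = 14.0 km^2

14.0 km^2


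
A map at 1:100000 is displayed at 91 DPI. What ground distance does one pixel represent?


pixel_cm = 2.54 / 91 ≈ 0.027912 cm
ground = pixel_cm * 100000 / 100 = 2.54 * 100000 / (91 * 100) = 254000 / 9100 ≈ 27.91 m

27.91 m


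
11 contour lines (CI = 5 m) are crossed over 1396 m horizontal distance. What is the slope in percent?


elevation change = 11 * 5 = 55 m
slope = 55 / 1396 * 100 = 3.9%

3.9%


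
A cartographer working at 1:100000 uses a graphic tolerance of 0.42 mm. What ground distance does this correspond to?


ground = 0.42 mm * 100000 / 1000 = 42.0 m

42.0 m


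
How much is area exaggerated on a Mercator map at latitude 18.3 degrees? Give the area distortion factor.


area_distortion = 1/cos^2(18.3) = 1.109

1.109


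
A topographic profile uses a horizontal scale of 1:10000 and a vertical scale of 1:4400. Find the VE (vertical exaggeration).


VE = horizontal_scale / vertical_scale = 10000 / 4400 ≈ 2.3

2.3x


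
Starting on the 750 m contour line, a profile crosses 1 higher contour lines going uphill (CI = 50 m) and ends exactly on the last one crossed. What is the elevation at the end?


elevation = 750 + 1 * 50 = 800 m

800 m


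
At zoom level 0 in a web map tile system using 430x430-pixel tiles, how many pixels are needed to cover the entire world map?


tiles per axis = 2^0 = 1
total tiles = 1^2 = 1
pixels per axis = 1 * 430 = 430
total pixels = 430^2 = 184900

184900 pixels


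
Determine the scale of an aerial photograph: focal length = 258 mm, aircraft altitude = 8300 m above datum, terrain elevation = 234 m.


scale = f / (H - h) = 258 mm / 8066 m = 258 / 8066000 = 1:31264

1:31264


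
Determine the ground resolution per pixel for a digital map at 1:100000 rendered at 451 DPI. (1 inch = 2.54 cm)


pixel_cm = 2.54 / 451 ≈ 0.005632 cm
ground = pixel_cm * 100000 / 100 = 2.54 * 100000 / (451 * 100) = 254000 / 45100 ≈ 5.63 m

5.63 m


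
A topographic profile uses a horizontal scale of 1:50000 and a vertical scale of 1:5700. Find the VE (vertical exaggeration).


VE = horizontal_scale / vertical_scale = 50000 / 5700 ≈ 8.8

8.8x


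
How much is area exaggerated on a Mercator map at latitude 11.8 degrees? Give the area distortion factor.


area_distortion = 1/cos^2(11.8) = 1.044

1.044


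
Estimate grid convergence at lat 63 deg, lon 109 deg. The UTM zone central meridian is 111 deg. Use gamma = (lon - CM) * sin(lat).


gamma = (109 - 111) * sin(63) = -2 * 0.891007 = -1.782 degrees

-1.782 degrees


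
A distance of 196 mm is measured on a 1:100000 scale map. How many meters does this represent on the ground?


ground = 196 mm * 100000 / 1000 = 19600.0 m

19600.0 m


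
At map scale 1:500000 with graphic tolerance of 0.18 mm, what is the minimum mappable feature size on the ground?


ground = 0.18 mm * 500000 / 1000 = 90.0 m

90.0 m


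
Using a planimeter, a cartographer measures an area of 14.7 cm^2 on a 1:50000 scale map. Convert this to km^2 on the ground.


ground_area = 14.7 * (50000/100)^2 = 3675000.0 m^2 = 3.675 km^2

3.675 km^2


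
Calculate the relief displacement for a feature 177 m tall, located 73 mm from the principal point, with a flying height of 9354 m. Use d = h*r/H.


d = h * r / H = 177 * 73 / 9354 = 1.38 mm

1.38 mm


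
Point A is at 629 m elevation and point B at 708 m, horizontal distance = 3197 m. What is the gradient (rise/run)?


gradient = (708 - 629) / 3197 = 79 / 3197 = 0.0247

0.0247


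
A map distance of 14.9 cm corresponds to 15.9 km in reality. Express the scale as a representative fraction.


ground = 15.9 km = 1590000 cm; RF denominator = ground / map = 1590000 / 14.9 ≈ 106711; RF = 1:106711

1:106711


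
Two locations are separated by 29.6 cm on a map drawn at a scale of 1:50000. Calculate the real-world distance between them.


ground = 29.6 cm * 50000 / 100 = 14800.0 m = 14.8 km

14.8 km


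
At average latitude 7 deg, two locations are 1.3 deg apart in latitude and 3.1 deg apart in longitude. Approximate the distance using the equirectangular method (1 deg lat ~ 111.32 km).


dlat_km = 1.3 * 111.32 = 144.716
dlon_km = 3.1 * 111.32 * cos(7) ≈ 342.52
dist = sqrt(144.716^2 + 342.52^2) ≈ 371.8 km

371.8 km


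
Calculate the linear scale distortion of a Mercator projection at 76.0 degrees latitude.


SF = 1 / cos(76.0) = 1 / 0.241922 = 4.134

4.134


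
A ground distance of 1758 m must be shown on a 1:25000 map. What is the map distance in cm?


map_cm = 1758 * 100 / 25000 = 7.032 cm ≈ 7.03 cm

7.03 cm


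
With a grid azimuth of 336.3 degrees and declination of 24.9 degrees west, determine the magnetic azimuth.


magnetic azimuth = grid azimuth - declination (east +ve)
mag_az = 336.3 - -24.9 = 1.2 degrees

1.2 degrees


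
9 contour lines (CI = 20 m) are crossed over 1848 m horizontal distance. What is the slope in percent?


elevation change = 9 * 20 = 180 m
slope = 180 / 1848 * 100 = 9.7%

9.7%


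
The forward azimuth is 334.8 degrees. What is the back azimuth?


back azimuth = (334.8 + 180) mod 360 = 154.8 degrees

154.8 degrees


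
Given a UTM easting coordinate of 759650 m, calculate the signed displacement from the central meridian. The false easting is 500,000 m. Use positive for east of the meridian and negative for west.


displacement = 759650 - 500000 = 259650 m

259650 m


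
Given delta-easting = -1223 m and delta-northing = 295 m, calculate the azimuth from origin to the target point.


az = atan2(-1223, 295) = -76.4 deg
adjusted to 0-360: 283.6 degrees

283.6 degrees


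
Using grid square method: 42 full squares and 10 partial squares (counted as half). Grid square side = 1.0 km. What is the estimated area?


effective squares = 42 + 10 * 0.5 = 47.0
area = 47.0 * 1.0 = 47.0 km^2

47.0 km^2


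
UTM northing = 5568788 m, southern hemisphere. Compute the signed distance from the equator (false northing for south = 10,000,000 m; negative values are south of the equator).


For southern: actual = 5568788 - 10000000 = -4431212 m

-4431212 m
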